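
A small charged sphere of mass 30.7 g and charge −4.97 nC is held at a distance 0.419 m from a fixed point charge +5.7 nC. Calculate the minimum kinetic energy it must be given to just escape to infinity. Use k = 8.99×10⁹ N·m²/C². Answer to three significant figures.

To just escape, total mechanical energy must reach zero at infinity: ½mv²_min + U = 0, so ½mv²_min = −U = |kQq|/r.
|U| = |kQq|/r = (8.99×10⁹ N·m²/C²)(5.70×10⁻⁹)(4.97×10⁻⁹)/(0.419) = 6.08×10⁻⁷ J.

6.08×10⁻⁷ J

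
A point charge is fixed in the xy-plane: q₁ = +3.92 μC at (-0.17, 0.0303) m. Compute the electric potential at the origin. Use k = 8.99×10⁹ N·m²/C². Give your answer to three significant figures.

Electric potential is a scalar, so the contributions from each charge add algebraically: V = Σ kqᵢ/rᵢ.
Distances from the field point to each charge: r₁ = 0.173 m.
V = k[(3.92×10⁻⁶)/(0.173)] = 2.04×10⁵ V.

2.04×10⁵ V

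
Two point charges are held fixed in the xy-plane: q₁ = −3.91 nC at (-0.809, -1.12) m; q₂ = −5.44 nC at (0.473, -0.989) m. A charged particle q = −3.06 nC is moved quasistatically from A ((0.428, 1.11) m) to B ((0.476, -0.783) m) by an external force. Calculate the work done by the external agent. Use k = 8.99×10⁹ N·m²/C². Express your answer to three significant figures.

For quasistatic motion the external work equals the change in potential energy: W_ext = qΔV = q(V_B − V_A).
At A: distances to the source charges are 2.55 m, 2.10 m; V_A = Σ kqᵢ/rᵢ = -37.1 V.
At B: distances to the source charges are 1.33 m, 0.206 m; V_B = Σ kqᵢ/rᵢ = -264 V.
ΔV = V_B − V_A = -227 V.
W_ext = qΔV = (-3.06×10⁻⁹ C)(-227 V) = 6.94×10⁻⁷ J.

6.94×10⁻⁷ J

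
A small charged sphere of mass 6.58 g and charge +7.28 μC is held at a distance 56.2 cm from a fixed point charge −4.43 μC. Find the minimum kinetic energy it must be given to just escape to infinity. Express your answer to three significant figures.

0.516 J

To just escape, total mechanical energy must reach zero at infinity: ½mv²_min + U = 0, so ½mv²_min = −U = |kQq|/r.
|U| = |kQq|/r = (8.99×10⁹ N·m²/C²)(4.43×10⁻⁶)(7.28×10⁻⁶)/(0.562) = 0.516 J.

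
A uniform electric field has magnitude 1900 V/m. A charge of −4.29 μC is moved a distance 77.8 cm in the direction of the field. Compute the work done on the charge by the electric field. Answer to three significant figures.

-6.34×10⁻³ J

The potential change for a displacement 77.8 cm in the direction of the field is ΔV = −Ed = -1480 V.
W_field = −qΔV = -6.34×10⁻³ J.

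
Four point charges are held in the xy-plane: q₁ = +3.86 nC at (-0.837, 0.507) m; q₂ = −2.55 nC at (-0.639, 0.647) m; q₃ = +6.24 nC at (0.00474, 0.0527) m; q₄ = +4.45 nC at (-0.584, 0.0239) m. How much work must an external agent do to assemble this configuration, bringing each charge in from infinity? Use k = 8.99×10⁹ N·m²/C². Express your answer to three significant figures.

The assembly work is the sum of pairwise potential energies, U = Σ_{i<j} kqᵢqⱼ/rᵢⱼ.
Pair separations: r₁₂ = 0.242 m, r₁₃ = 0.957 m, r₁₄ = 0.545 m, r₂₃ = 0.876 m, r₂₄ = 0.626 m, r₃₄ = 0.589 m.
Summing all 6 pair terms gives U = 2.42×10⁻⁷ J.

2.42×10⁻⁷ J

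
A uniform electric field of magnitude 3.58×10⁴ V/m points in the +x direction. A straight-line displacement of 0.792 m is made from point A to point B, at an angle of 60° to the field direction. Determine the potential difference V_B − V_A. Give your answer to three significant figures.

-1.42×10⁴ V

Only the component of displacement along E changes the potential: ΔV = −E·d·cosθ.
ΔV = −(3.58×10⁴ V/m)(0.792 m)cos60° = -1.42×10⁴ V.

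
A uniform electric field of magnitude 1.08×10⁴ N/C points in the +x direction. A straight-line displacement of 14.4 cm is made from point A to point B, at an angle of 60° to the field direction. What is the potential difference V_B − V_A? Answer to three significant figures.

-778 V

Only the component of displacement along E changes the potential: ΔV = −E·d·cosθ.
ΔV = −(1.08×10⁴ V/m)(0.144 m)cos60° = -778 V.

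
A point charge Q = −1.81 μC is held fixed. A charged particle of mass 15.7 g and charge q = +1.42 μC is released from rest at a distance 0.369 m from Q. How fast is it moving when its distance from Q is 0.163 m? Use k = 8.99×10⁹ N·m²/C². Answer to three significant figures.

Only the electrostatic force acts, so mechanical energy is conserved: ½mv² = U₁ − U₂ = kQq(1/r₁ − 1/r₂).
U₁ − U₂ = (8.99×10⁹ N·m²/C²)(-1.81×10⁻⁶ C)(1.42×10⁻⁶ C)(1/0.369 − 1/0.163) = 0.0791 J.
v = √(2·0.0791/0.0157) = 3.18 m/s.

3.18 m/s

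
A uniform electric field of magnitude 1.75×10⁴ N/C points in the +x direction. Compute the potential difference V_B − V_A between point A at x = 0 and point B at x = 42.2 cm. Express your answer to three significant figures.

In a uniform field, potential decreases in the direction of E: V_B − V_A = −E·Δx.
V_B − V_A = −(1.75×10⁴ V/m)(0.422 m) = -7390 V.

-7390 V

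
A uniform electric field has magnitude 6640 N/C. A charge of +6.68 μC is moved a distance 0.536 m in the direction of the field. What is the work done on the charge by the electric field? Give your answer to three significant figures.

0.0238 J

The potential change for a displacement 0.536 m in the direction of the field is ΔV = −Ed = -3560 V.
W_field = −qΔV = 0.0238 J.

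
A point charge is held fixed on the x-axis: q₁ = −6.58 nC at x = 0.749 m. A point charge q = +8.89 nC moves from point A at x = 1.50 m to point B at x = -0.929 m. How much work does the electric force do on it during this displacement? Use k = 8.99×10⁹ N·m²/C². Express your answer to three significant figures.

-3.87×10⁻⁷ J

The work done by the electric force is W_field = −ΔU = −q(V_B − V_A) = q(V_A − V_B).
At A: distance to the source charge is 0.751 m; V_A = kq₁/r = -78.8 V.
At B: distance to the source charge is 1.68 m; V_B = kq₁/r = -35.3 V.
ΔV = V_B − V_A = 43.5 V.
W_field = −qΔV = −(8.89×10⁻⁹ C)(43.5 V) = -3.87×10⁻⁷ J.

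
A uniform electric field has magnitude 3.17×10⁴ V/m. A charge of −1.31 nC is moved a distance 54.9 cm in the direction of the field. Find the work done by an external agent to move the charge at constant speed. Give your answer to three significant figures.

2.28×10⁻⁵ J

The potential change for a displacement 54.9 cm in the direction of the field is ΔV = −Ed = -1.74×10⁴ V.
W_ext = qΔV = 2.28×10⁻⁵ J.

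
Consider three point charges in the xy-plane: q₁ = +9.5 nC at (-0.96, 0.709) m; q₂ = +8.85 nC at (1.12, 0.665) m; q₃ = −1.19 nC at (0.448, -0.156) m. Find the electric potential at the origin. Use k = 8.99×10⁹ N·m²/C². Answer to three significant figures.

110 V

Electric potential is a scalar, so the contributions from each charge add algebraically: V = Σ kqᵢ/rᵢ.
Distances from the field point to each charge: r₁ = 1.19 m, r₂ = 1.30 m, r₃ = 0.474 m.
V = k[(9.50×10⁻⁹)/(1.19) + (8.85×10⁻⁹)/(1.30) + (-1.19×10⁻⁹)/(0.474)] = 110 V.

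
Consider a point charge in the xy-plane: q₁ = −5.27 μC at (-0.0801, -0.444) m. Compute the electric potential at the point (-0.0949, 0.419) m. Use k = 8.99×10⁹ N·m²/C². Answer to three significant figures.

-5.49×10⁴ V

The total potential is the scalar sum of each charge's contribution, V = Σ kqᵢ/rᵢ.
Distances from the field point to each charge: r₁ = 0.863 m.
V = k[(-5.27×10⁻⁶)/(0.863)] = -5.49×10⁴ V.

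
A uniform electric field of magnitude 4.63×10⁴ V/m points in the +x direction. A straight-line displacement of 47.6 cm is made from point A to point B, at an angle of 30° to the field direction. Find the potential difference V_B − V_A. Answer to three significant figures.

Only the component of displacement along E changes the potential: ΔV = −E·d·cosθ.
ΔV = −(4.63×10⁴ V/m)(0.476 m)cos30° = -1.91×10⁴ V.

-1.91×10⁴ V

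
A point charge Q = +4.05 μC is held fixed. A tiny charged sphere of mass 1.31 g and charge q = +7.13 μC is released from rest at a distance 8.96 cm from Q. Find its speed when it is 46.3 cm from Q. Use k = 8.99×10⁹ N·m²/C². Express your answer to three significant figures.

Only the electrostatic force acts, so mechanical energy is conserved: ½mv² = U₁ − U₂ = kQq(1/r₁ − 1/r₂).
U₁ − U₂ = (8.99×10⁹ N·m²/C²)(4.05×10⁻⁶ C)(7.13×10⁻⁶ C)(1/0.0896 − 1/0.463) = 2.34 J.
v = √(2·2.34/1.31×10⁻³) = 59.7 m/s.

59.7 m/s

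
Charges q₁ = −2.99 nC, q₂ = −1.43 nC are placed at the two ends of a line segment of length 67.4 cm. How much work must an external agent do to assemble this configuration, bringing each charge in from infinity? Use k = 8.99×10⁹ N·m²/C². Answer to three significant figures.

The assembly work is the sum of pairwise potential energies, U = Σ_{i<j} kqᵢqⱼ/rᵢⱼ.
The separation is r = 0.674 m.
U = (5.70×10⁻⁸) = 5.70×10⁻⁸ J.

5.70×10⁻⁸ J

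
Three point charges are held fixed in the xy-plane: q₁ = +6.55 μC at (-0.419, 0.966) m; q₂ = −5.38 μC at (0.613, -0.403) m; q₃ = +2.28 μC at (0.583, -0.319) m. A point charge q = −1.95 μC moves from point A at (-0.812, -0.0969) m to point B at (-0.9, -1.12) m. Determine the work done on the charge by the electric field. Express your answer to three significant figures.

-0.0439 J

The work done by the electric force is W_field = −ΔU = −q(V_B − V_A) = q(V_A − V_B).
At A: distances to the source charges are 1.13 m, 1.46 m, 1.41 m; V_A = Σ kqᵢ/rᵢ = 3.33×10⁴ V.
At B: distances to the source charges are 2.14 m, 1.67 m, 1.69 m; V_B = Σ kqᵢ/rᵢ = 1.08×10⁴ V.
ΔV = V_B − V_A = -2.25×10⁴ V.
W_field = −qΔV = −(-1.95×10⁻⁶ C)(-2.25×10⁴ V) = -0.0439 J.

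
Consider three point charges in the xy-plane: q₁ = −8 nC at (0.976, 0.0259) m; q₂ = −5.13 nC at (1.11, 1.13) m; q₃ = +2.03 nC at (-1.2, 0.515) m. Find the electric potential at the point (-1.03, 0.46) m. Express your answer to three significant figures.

46.5 V

Electric potential is a scalar, so the contributions from each charge add algebraically: V = Σ kqᵢ/rᵢ.
Distances from the field point to each charge: r₁ = 2.05 m, r₂ = 2.24 m, r₃ = 0.179 m.
V = k[(-8.00×10⁻⁹)/(2.05) + (-5.13×10⁻⁹)/(2.24) + (2.03×10⁻⁹)/(0.179)] = 46.5 V.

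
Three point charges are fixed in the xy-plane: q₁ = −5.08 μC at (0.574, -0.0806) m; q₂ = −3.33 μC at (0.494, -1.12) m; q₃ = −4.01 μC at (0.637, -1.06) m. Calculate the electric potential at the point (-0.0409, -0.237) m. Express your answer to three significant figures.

Electric potential is a scalar, so the contributions from each charge add algebraically: V = Σ kqᵢ/rᵢ.
Distances from the field point to each charge: r₁ = 0.634 m, r₂ = 1.03 m, r₃ = 1.07 m.
V = k[(-5.08×10⁻⁶)/(0.634) + (-3.33×10⁻⁶)/(1.03) + (-4.01×10⁻⁶)/(1.07)] = -1.35×10⁵ V.

-1.35×10⁵ V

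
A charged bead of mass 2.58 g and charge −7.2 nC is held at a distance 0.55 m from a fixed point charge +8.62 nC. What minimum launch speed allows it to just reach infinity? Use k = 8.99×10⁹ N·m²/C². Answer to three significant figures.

To just escape, total mechanical energy must reach zero at infinity: ½mv²_min + U = 0, so ½mv²_min = −U = |kQq|/r.
|U| = |kQq|/r = (8.99×10⁹ N·m²/C²)(8.62×10⁻⁹)(7.20×10⁻⁹)/(0.550) = 1.01×10⁻⁶ J.
v_min = √(2|U|/m) = √(2·1.01×10⁻⁶/2.58×10⁻³) = 0.0280 m/s.

0.0280 m/s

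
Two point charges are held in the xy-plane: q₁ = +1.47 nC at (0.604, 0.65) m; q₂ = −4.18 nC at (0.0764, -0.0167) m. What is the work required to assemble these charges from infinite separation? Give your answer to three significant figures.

The work to assemble the configuration equals its total potential energy, U = Σ kqᵢqⱼ/rᵢⱼ over all pairs.
Pair separations: r₁₂ = 0.850 m.
U = (-6.50×10⁻⁸) = -6.50×10⁻⁸ J.

-6.50×10⁻⁸ J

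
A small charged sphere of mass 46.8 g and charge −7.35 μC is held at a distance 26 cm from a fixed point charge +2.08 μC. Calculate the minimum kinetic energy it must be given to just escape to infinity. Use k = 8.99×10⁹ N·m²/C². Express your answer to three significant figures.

0.529 J

To just escape, total mechanical energy must reach zero at infinity: ½mv²_min + U = 0, so ½mv²_min = −U = |kQq|/r.
|U| = |kQq|/r = (8.99×10⁹ N·m²/C²)(2.08×10⁻⁶)(7.35×10⁻⁶)/(0.260) = 0.529 J.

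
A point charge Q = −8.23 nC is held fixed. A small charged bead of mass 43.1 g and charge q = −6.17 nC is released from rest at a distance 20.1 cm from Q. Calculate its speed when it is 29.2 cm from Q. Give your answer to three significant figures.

5.73×10⁻³ m/s

Only the electrostatic force acts, so mechanical energy is conserved: ½mv² = U₁ − U₂ = kQq(1/r₁ − 1/r₂).
U₁ − U₂ = (8.99×10⁹ N·m²/C²)(-8.23×10⁻⁹ C)(-6.17×10⁻⁹ C)(1/0.201 − 1/0.292) = 7.08×10⁻⁷ J.
v = √(2·7.08×10⁻⁷/0.0431) = 5.73×10⁻³ m/s.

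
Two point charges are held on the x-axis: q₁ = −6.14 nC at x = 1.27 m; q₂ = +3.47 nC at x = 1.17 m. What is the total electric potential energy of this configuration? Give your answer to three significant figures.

-1.92×10⁻⁶ J

The assembly work is the sum of pairwise potential energies, U = Σ_{i<j} kqᵢqⱼ/rᵢⱼ.
Pair separations: r₁₂ = 0.100 m.
U = (-1.92×10⁻⁶) = -1.92×10⁻⁶ J.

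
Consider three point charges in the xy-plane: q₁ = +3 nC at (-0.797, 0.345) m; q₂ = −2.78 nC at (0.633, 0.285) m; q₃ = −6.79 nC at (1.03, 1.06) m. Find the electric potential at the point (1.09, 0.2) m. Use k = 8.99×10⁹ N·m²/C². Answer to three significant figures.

-110 V

Electric potential is a scalar, so the contributions from each charge add algebraically: V = Σ kqᵢ/rᵢ.
Distances from the field point to each charge: r₁ = 1.89 m, r₂ = 0.465 m, r₃ = 0.862 m.
V = k[(3.00×10⁻⁹)/(1.89) + (-2.78×10⁻⁹)/(0.465) + (-6.79×10⁻⁹)/(0.862)] = -110 V.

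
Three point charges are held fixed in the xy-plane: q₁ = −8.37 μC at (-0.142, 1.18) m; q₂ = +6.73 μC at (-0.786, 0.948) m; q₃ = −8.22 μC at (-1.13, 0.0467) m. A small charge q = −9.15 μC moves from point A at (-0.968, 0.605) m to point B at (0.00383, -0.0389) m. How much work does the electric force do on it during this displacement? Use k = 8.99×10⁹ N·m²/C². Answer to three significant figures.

The work done by the electric force is W_field = −ΔU = −q(V_B − V_A) = q(V_A − V_B).
At A: distances to the source charges are 1.01 m, 0.388 m, 0.581 m; V_A = Σ kqᵢ/rᵢ = -4.61×10⁴ V.
At B: distances to the source charges are 1.23 m, 1.26 m, 1.14 m; V_B = Σ kqᵢ/rᵢ = -7.84×10⁴ V.
ΔV = V_B − V_A = -3.24×10⁴ V.
W_field = −qΔV = −(-9.15×10⁻⁶ C)(-3.24×10⁴ V) = -0.296 J.

-0.296 J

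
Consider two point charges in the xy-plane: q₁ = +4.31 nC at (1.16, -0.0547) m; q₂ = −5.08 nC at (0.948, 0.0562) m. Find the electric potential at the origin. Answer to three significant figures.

-14.7 V

Electric potential is a scalar, so the contributions from each charge add algebraically: V = Σ kqᵢ/rᵢ.
Distances from the field point to each charge: r₁ = 1.16 m, r₂ = 0.950 m.
V = k[(4.31×10⁻⁹)/(1.16) + (-5.08×10⁻⁹)/(0.950)] = -14.7 V.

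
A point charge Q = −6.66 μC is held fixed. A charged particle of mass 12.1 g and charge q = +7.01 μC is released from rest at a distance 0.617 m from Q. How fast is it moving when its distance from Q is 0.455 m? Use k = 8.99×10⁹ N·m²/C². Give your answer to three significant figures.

6.33 m/s

Only the electrostatic force acts, so mechanical energy is conserved: ½mv² = U₁ − U₂ = kQq(1/r₁ − 1/r₂).
U₁ − U₂ = (8.99×10⁹ N·m²/C²)(-6.66×10⁻⁶ C)(7.01×10⁻⁶ C)(1/0.617 − 1/0.455) = 0.242 J.
v = √(2·0.242/0.0121) = 6.33 m/s.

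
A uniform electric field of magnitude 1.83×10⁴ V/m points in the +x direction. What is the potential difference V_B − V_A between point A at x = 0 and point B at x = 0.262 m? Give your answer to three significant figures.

-4790 V

In a uniform field, potential decreases in the direction of E: V_B − V_A = −E·Δx.
V_B − V_A = −(1.83×10⁴ V/m)(0.262 m) = -4790 V.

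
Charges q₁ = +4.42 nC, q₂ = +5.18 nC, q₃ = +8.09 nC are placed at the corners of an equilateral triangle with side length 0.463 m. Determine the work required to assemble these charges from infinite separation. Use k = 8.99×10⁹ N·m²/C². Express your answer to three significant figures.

1.95×10⁻⁶ J

The assembly work is the sum of pairwise potential energies, U = Σ_{i<j} kqᵢqⱼ/rᵢⱼ.
All three pair separations equal the side length, 0.463 m.
U = (4.45×10⁻⁷) + (6.94×10⁻⁷) + (8.14×10⁻⁷) = 1.95×10⁻⁶ J.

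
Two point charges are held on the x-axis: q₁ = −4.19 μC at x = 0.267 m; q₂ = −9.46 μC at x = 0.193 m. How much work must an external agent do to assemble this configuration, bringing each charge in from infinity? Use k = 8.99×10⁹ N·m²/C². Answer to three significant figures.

The work to assemble the configuration equals its total potential energy, U = Σ kqᵢqⱼ/rᵢⱼ over all pairs.
Pair separations: r₁₂ = 0.0740 m.
U = (4.82) = 4.82 J.

4.82 J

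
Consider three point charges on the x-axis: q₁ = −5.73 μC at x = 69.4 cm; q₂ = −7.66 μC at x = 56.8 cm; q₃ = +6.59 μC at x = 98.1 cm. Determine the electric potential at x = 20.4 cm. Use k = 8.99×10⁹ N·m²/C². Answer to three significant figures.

The total potential is the scalar sum of each charge's contribution, V = Σ kqᵢ/rᵢ.
Distances from the field point to each charge: r₁ = 0.490 m, r₂ = 0.364 m, r₃ = 0.777 m.
V = k[(-5.73×10⁻⁶)/(0.490) + (-7.66×10⁻⁶)/(0.364) + (6.59×10⁻⁶)/(0.777)] = -2.18×10⁵ V.

-2.18×10⁵ V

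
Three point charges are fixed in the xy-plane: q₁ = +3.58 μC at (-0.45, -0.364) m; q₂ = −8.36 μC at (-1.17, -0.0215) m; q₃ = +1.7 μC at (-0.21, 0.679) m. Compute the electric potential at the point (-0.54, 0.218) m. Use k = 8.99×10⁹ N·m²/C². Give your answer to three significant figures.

-2.99×10⁴ V

Electric potential is a scalar, so the contributions from each charge add algebraically: V = Σ kqᵢ/rᵢ.
Distances from the field point to each charge: r₁ = 0.589 m, r₂ = 0.674 m, r₃ = 0.567 m.
V = k[(3.58×10⁻⁶)/(0.589) + (-8.36×10⁻⁶)/(0.674) + (1.70×10⁻⁶)/(0.567)] = -2.99×10⁴ V.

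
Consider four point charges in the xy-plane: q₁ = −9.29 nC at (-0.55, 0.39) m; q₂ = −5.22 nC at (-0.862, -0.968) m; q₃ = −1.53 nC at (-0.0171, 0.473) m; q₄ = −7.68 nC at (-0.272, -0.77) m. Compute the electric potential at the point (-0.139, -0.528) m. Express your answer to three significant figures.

-402 V

The total potential is the scalar sum of each charge's contribution, V = Σ kqᵢ/rᵢ.
Distances from the field point to each charge: r₁ = 1.01 m, r₂ = 0.846 m, r₃ = 1.01 m, r₄ = 0.276 m.
V = k[(-9.29×10⁻⁹)/(1.01) + (-5.22×10⁻⁹)/(0.846) + (-1.53×10⁻⁹)/(1.01) + (-7.68×10⁻⁹)/(0.276)] = -402 V.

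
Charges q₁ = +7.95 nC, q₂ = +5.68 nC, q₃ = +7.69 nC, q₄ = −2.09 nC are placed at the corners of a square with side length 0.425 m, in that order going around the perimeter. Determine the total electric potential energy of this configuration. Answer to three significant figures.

The work to assemble the configuration equals its total potential energy, U = Σ kqᵢqⱼ/rᵢⱼ over all pairs.
The four side pairs have separation 0.425 m and the two diagonal pairs 0.601 m.
Summing all 6 pair terms gives U = 1.92×10⁻⁶ J.

1.92×10⁻⁶ J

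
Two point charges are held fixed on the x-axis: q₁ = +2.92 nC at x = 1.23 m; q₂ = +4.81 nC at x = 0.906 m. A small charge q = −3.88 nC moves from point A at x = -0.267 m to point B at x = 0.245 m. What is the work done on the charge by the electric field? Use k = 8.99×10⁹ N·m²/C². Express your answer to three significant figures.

The work done by the electric force is W_field = −ΔU = −q(V_B − V_A) = q(V_A − V_B).
At A: distances to the source charges are 1.50 m, 1.17 m; V_A = Σ kqᵢ/rᵢ = 54.4 V.
At B: distances to the source charges are 0.985 m, 0.661 m; V_B = Σ kqᵢ/rᵢ = 92.1 V.
ΔV = V_B − V_A = 37.7 V.
W_field = −qΔV = −(-3.88×10⁻⁹ C)(37.7 V) = 1.46×10⁻⁷ J.

1.46×10⁻⁷ J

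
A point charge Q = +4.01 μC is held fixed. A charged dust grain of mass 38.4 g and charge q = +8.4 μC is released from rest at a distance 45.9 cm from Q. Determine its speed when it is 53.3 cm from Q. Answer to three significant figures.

Only the electrostatic force acts, so mechanical energy is conserved: ½mv² = U₁ − U₂ = kQq(1/r₁ − 1/r₂).
U₁ − U₂ = (8.99×10⁹ N·m²/C²)(4.01×10⁻⁶ C)(8.40×10⁻⁶ C)(1/0.459 − 1/0.533) = 0.0916 J.
v = √(2·0.0916/0.0384) = 2.18 m/s.

2.18 m/s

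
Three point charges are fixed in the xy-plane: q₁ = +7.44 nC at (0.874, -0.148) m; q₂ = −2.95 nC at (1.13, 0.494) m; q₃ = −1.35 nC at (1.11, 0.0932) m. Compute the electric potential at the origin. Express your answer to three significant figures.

43.1 V

The total potential is the scalar sum of each charge's contribution, V = Σ kqᵢ/rᵢ.
Distances from the field point to each charge: r₁ = 0.886 m, r₂ = 1.23 m, r₃ = 1.11 m.
V = k[(7.44×10⁻⁹)/(0.886) + (-2.95×10⁻⁹)/(1.23) + (-1.35×10⁻⁹)/(1.11)] = 43.1 V.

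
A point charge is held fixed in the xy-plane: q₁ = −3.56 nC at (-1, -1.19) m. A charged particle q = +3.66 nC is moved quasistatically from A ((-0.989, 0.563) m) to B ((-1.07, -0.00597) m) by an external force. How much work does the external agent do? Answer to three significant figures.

-3.19×10⁻⁸ J

For quasistatic motion the external work equals the change in potential energy: W_ext = qΔV = q(V_B − V_A).
At A: distance to the source charge is 1.75 m; V_A = kq₁/r = -18.3 V.
At B: distance to the source charge is 1.19 m; V_B = kq₁/r = -27.0 V.
ΔV = V_B − V_A = -8.73 V.
W_ext = qΔV = (3.66×10⁻⁹ C)(-8.73 V) = -3.19×10⁻⁸ J.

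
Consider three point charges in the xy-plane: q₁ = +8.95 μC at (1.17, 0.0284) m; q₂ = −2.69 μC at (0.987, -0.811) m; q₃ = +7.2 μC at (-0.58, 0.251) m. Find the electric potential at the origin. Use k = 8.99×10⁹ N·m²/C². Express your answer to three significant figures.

1.52×10⁵ V

Electric potential is a scalar, so the contributions from each charge add algebraically: V = Σ kqᵢ/rᵢ.
Distances from the field point to each charge: r₁ = 1.17 m, r₂ = 1.28 m, r₃ = 0.632 m.
V = k[(8.95×10⁻⁶)/(1.17) + (-2.69×10⁻⁶)/(1.28) + (7.20×10⁻⁶)/(0.632)] = 1.52×10⁵ V.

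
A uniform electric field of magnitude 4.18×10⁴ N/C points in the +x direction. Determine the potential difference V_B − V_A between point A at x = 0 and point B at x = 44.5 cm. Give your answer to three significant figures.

In a uniform field, potential decreases in the direction of E: V_B − V_A = −E·Δx.
V_B − V_A = −(4.18×10⁴ V/m)(0.445 m) = -1.86×10⁴ V.

-1.86×10⁴ V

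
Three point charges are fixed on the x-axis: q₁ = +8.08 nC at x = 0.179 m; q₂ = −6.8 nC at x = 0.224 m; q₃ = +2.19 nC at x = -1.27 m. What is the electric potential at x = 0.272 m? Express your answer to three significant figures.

Electric potential is a scalar, so the contributions from each charge add algebraically: V = Σ kqᵢ/rᵢ.
Distances from the field point to each charge: r₁ = 0.0930 m, r₂ = 0.0480 m, r₃ = 1.54 m.
V = k[(8.08×10⁻⁹)/(0.0930) + (-6.80×10⁻⁹)/(0.0480) + (2.19×10⁻⁹)/(1.54)] = -480 V.

-480 V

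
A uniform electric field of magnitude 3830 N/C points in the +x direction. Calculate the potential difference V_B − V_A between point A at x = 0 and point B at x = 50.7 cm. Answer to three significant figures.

In a uniform field, potential decreases in the direction of E: V_B − V_A = −E·Δx.
V_B − V_A = −(3830 V/m)(0.507 m) = -1940 V.

-1940 V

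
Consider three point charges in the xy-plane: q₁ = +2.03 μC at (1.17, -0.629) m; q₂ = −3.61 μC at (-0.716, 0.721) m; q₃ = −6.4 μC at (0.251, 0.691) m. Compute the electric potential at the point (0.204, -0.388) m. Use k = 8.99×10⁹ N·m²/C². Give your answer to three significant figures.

-5.75×10⁴ V

Electric potential is a scalar, so the contributions from each charge add algebraically: V = Σ kqᵢ/rᵢ.
Distances from the field point to each charge: r₁ = 0.996 m, r₂ = 1.44 m, r₃ = 1.08 m.
V = k[(2.03×10⁻⁶)/(0.996) + (-3.61×10⁻⁶)/(1.44) + (-6.40×10⁻⁶)/(1.08)] = -5.75×10⁴ V.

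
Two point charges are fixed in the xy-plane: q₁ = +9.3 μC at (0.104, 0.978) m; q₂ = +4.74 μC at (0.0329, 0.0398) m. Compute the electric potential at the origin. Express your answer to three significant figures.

9.10×10⁵ V

The total potential is the scalar sum of each charge's contribution, V = Σ kqᵢ/rᵢ.
Distances from the field point to each charge: r₁ = 0.984 m, r₂ = 0.0516 m.
V = k[(9.30×10⁻⁶)/(0.984) + (4.74×10⁻⁶)/(0.0516)] = 9.10×10⁵ V.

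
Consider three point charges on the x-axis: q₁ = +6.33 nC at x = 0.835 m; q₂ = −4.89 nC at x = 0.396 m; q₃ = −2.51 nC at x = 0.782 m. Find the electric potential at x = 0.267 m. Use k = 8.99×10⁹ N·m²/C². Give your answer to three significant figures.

The total potential is the scalar sum of each charge's contribution, V = Σ kqᵢ/rᵢ.
Distances from the field point to each charge: r₁ = 0.568 m, r₂ = 0.129 m, r₃ = 0.515 m.
V = k[(6.33×10⁻⁹)/(0.568) + (-4.89×10⁻⁹)/(0.129) + (-2.51×10⁻⁹)/(0.515)] = -284 V.

-284 V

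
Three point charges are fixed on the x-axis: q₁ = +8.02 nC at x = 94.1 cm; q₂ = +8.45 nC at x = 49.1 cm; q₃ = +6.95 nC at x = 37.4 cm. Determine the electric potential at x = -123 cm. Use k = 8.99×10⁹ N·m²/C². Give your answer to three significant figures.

116 V

Electric potential is a scalar, so the contributions from each charge add algebraically: V = Σ kqᵢ/rᵢ.
Distances from the field point to each charge: r₁ = 2.17 m, r₂ = 1.72 m, r₃ = 1.60 m.
V = k[(8.02×10⁻⁹)/(2.17) + (8.45×10⁻⁹)/(1.72) + (6.95×10⁻⁹)/(1.60)] = 116 V.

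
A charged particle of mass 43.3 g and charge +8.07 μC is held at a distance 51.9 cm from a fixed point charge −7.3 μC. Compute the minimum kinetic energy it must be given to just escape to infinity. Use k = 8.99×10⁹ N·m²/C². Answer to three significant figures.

1.02 J

To just escape, total mechanical energy must reach zero at infinity: ½mv²_min + U = 0, so ½mv²_min = −U = |kQq|/r.
|U| = |kQq|/r = (8.99×10⁹ N·m²/C²)(7.30×10⁻⁶)(8.07×10⁻⁶)/(0.519) = 1.02 J.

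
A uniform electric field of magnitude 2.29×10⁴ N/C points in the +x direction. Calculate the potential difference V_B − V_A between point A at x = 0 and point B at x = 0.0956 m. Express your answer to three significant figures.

-2190 V

In a uniform field, potential decreases in the direction of E: V_B − V_A = −E·Δx.
V_B − V_A = −(2.29×10⁴ V/m)(0.0956 m) = -2190 V.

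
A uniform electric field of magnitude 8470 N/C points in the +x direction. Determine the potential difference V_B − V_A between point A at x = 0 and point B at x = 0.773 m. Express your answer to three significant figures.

In a uniform field, potential decreases in the direction of E: V_B − V_A = −E·Δx.
V_B − V_A = −(8470 V/m)(0.773 m) = -6550 V.

-6550 V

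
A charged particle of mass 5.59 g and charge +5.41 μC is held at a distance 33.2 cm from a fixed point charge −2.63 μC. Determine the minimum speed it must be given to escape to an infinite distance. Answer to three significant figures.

11.7 m/s

To just escape, total mechanical energy must reach zero at infinity: ½mv²_min + U = 0, so ½mv²_min = −U = |kQq|/r.
|U| = |kQq|/r = (8.99×10⁹ N·m²/C²)(2.63×10⁻⁶)(5.41×10⁻⁶)/(0.332) = 0.385 J.
v_min = √(2|U|/m) = √(2·0.385/5.59×10⁻³) = 11.7 m/s.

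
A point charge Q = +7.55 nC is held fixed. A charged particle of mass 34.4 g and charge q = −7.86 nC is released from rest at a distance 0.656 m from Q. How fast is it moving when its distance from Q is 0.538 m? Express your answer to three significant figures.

Only the electrostatic force acts, so mechanical energy is conserved: ½mv² = U₁ − U₂ = kQq(1/r₁ − 1/r₂).
U₁ − U₂ = (8.99×10⁹ N·m²/C²)(7.55×10⁻⁹ C)(-7.86×10⁻⁹ C)(1/0.656 − 1/0.538) = 1.78×10⁻⁷ J.
v = √(2·1.78×10⁻⁷/0.0344) = 3.22×10⁻³ m/s.

3.22×10⁻³ m/s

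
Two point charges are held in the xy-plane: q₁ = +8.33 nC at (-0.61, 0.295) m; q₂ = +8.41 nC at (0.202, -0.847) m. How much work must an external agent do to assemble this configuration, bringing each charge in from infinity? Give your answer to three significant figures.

4.49×10⁻⁷ J

The assembly work is the sum of pairwise potential energies, U = Σ_{i<j} kqᵢqⱼ/rᵢⱼ.
Pair separations: r₁₂ = 1.40 m.
U = (4.49×10⁻⁷) = 4.49×10⁻⁷ J.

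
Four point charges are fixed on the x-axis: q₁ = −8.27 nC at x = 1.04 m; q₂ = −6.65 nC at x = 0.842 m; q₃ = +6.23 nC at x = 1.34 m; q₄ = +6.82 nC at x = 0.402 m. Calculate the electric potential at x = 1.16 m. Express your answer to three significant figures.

Electric potential is a scalar, so the contributions from each charge add algebraically: V = Σ kqᵢ/rᵢ.
Distances from the field point to each charge: r₁ = 0.120 m, r₂ = 0.318 m, r₃ = 0.180 m, r₄ = 0.758 m.
V = k[(-8.27×10⁻⁹)/(0.120) + (-6.65×10⁻⁹)/(0.318) + (6.23×10⁻⁹)/(0.180) + (6.82×10⁻⁹)/(0.758)] = -416 V.

-416 V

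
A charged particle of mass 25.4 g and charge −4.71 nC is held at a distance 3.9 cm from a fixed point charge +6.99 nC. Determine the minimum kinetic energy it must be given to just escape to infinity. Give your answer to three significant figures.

To just escape, total mechanical energy must reach zero at infinity: ½mv²_min + U = 0, so ½mv²_min = −U = |kQq|/r.
|U| = |kQq|/r = (8.99×10⁹ N·m²/C²)(6.99×10⁻⁹)(4.71×10⁻⁹)/(0.0390) = 7.59×10⁻⁶ J.

7.59×10⁻⁶ J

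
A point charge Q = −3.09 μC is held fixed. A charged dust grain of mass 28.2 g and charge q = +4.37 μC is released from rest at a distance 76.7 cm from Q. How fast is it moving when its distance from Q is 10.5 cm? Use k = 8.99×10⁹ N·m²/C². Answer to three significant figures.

Only the electrostatic force acts, so mechanical energy is conserved: ½mv² = U₁ − U₂ = kQq(1/r₁ − 1/r₂).
U₁ − U₂ = (8.99×10⁹ N·m²/C²)(-3.09×10⁻⁶ C)(4.37×10⁻⁶ C)(1/0.767 − 1/0.105) = 0.998 J.
v = √(2·0.998/0.0282) = 8.41 m/s.

8.41 m/s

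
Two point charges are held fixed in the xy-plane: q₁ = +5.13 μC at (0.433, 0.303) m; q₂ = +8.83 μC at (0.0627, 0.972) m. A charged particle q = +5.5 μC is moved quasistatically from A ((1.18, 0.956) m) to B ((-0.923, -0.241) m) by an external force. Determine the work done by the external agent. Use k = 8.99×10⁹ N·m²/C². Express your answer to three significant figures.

-0.193 J

For quasistatic motion the external work equals the change in potential energy: W_ext = qΔV = q(V_B − V_A).
At A: distances to the source charges are 0.992 m, 1.12 m; V_A = Σ kqᵢ/rᵢ = 1.18×10⁵ V.
At B: distances to the source charges are 1.46 m, 1.56 m; V_B = Σ kqᵢ/rᵢ = 8.24×10⁴ V.
ΔV = V_B − V_A = -3.52×10⁴ V.
W_ext = qΔV = (5.50×10⁻⁶ C)(-3.52×10⁴ V) = -0.193 J.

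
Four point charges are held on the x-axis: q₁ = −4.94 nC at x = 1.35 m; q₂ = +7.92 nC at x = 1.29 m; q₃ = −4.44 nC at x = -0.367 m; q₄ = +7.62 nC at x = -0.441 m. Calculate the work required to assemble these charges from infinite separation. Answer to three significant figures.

-9.92×10⁻⁶ J

The work to assemble the configuration equals its total potential energy, U = Σ kqᵢqⱼ/rᵢⱼ over all pairs.
Pair separations: r₁₂ = 0.0600 m, r₁₃ = 1.72 m, r₁₄ = 1.79 m, r₂₃ = 1.66 m, r₂₄ = 1.73 m, r₃₄ = 0.0740 m.
Summing all 6 pair terms gives U = -9.92×10⁻⁶ J.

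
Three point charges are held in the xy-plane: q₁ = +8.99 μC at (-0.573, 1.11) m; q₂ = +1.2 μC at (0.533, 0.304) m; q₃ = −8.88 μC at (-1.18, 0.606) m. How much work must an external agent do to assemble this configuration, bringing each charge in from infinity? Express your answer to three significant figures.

-0.894 J

The work to assemble the configuration equals its total potential energy, U = Σ kqᵢqⱼ/rᵢⱼ over all pairs.
Pair separations: r₁₂ = 1.37 m, r₁₃ = 0.789 m, r₂₃ = 1.74 m.
U = (0.0709) + (-0.910) + (-0.0551) = -0.894 J.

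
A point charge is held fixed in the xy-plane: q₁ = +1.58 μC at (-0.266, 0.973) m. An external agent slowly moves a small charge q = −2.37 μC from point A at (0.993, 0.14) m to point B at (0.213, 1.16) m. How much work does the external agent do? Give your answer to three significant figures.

-0.0432 J

For quasistatic motion the external work equals the change in potential energy: W_ext = qΔV = q(V_B − V_A).
At A: distance to the source charge is 1.51 m; V_A = kq₁/r = 9410 V.
At B: distance to the source charge is 0.514 m; V_B = kq₁/r = 2.76×10⁴ V.
ΔV = V_B − V_A = 1.82×10⁴ V.
W_ext = qΔV = (-2.37×10⁻⁶ C)(1.82×10⁴ V) = -0.0432 J.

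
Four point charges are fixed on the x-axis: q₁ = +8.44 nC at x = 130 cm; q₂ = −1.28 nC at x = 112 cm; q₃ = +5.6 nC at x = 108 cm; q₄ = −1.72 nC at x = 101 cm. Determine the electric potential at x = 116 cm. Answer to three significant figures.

781 V

Electric potential is a scalar, so the contributions from each charge add algebraically: V = Σ kqᵢ/rᵢ.
Distances from the field point to each charge: r₁ = 0.140 m, r₂ = 0.0400 m, r₃ = 0.0800 m, r₄ = 0.150 m.
V = k[(8.44×10⁻⁹)/(0.140) + (-1.28×10⁻⁹)/(0.0400) + (5.60×10⁻⁹)/(0.0800) + (-1.72×10⁻⁹)/(0.150)] = 781 V.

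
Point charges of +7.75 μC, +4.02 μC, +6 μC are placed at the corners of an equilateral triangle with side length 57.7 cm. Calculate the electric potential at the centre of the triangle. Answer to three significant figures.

The total potential is the scalar sum of each charge's contribution, V = Σ kqᵢ/rᵢ.
The distance from each vertex to the centroid is a/√3 = 0.333 m.
V = k[(7.75×10⁻⁶)/(0.333) + (4.02×10⁻⁶)/(0.333) + (6.00×10⁻⁶)/(0.333)] = 4.80×10⁵ V.

4.80×10⁵ V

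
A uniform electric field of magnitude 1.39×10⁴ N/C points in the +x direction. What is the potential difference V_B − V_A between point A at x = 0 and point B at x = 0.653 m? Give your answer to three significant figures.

In a uniform field, potential decreases in the direction of E: V_B − V_A = −E·Δx.
V_B − V_A = −(1.39×10⁴ V/m)(0.653 m) = -9080 V.

-9080 V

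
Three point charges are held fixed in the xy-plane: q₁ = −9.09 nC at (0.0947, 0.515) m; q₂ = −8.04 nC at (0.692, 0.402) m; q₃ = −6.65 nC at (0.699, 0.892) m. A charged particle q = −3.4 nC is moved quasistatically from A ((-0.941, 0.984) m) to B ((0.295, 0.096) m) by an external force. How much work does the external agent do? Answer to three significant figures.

8.06×10⁻⁷ J

For quasistatic motion the external work equals the change in potential energy: W_ext = qΔV = q(V_B − V_A).
At A: distances to the source charges are 1.14 m, 1.73 m, 1.64 m; V_A = Σ kqᵢ/rᵢ = -150 V.
At B: distances to the source charges are 0.464 m, 0.501 m, 0.893 m; V_B = Σ kqᵢ/rᵢ = -387 V.
ΔV = V_B − V_A = -237 V.
W_ext = qΔV = (-3.40×10⁻⁹ C)(-237 V) = 8.06×10⁻⁷ J.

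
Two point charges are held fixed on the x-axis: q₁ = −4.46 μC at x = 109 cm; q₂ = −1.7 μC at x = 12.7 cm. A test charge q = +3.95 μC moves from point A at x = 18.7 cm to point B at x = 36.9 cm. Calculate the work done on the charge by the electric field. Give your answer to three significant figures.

The work done by the electric force is W_field = −ΔU = −q(V_B − V_A) = q(V_A − V_B).
At A: distances to the source charges are 0.903 m, 0.0600 m; V_A = Σ kqᵢ/rᵢ = -2.99×10⁵ V.
At B: distances to the source charges are 0.721 m, 0.242 m; V_B = Σ kqᵢ/rᵢ = -1.19×10⁵ V.
ΔV = V_B − V_A = 1.80×10⁵ V.
W_field = −qΔV = −(3.95×10⁻⁶ C)(1.80×10⁵ V) = -0.712 J.

-0.712 J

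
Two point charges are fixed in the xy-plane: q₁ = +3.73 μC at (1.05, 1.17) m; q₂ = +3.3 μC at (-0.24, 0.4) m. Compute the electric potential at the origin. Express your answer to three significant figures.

Electric potential is a scalar, so the contributions from each charge add algebraically: V = Σ kqᵢ/rᵢ.
Distances from the field point to each charge: r₁ = 1.57 m, r₂ = 0.466 m.
V = k[(3.73×10⁻⁶)/(1.57) + (3.30×10⁻⁶)/(0.466)] = 8.49×10⁴ V.

8.49×10⁴ V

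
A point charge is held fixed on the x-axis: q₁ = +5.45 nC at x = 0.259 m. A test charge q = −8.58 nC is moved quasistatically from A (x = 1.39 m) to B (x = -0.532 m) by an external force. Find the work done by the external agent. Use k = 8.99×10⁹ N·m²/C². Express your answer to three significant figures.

-1.60×10⁻⁷ J

For quasistatic motion the external work equals the change in potential energy: W_ext = qΔV = q(V_B − V_A).
At A: distance to the source charge is 1.13 m; V_A = kq₁/r = 43.3 V.
At B: distance to the source charge is 0.791 m; V_B = kq₁/r = 61.9 V.
ΔV = V_B − V_A = 18.6 V.
W_ext = qΔV = (-8.58×10⁻⁹ C)(18.6 V) = -1.60×10⁻⁷ J.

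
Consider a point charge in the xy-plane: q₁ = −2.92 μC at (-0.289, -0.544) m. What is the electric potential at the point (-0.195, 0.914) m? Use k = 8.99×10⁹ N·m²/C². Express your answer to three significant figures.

The total potential is the scalar sum of each charge's contribution, V = Σ kqᵢ/rᵢ.
Distances from the field point to each charge: r₁ = 1.46 m.
V = k[(-2.92×10⁻⁶)/(1.46)] = -1.80×10⁴ V.

-1.80×10⁴ V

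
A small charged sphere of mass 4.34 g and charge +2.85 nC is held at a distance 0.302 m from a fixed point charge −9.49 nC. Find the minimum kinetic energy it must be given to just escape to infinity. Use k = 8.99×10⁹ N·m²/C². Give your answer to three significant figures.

8.05×10⁻⁷ J

To just escape, total mechanical energy must reach zero at infinity: ½mv²_min + U = 0, so ½mv²_min = −U = |kQq|/r.
|U| = |kQq|/r = (8.99×10⁹ N·m²/C²)(9.49×10⁻⁹)(2.85×10⁻⁹)/(0.302) = 8.05×10⁻⁷ J.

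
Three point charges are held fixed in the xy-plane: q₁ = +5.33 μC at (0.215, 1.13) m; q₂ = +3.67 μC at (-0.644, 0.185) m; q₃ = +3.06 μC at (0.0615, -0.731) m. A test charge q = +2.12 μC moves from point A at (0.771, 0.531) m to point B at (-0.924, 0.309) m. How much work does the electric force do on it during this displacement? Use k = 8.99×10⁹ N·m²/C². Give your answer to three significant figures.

The work done by the electric force is W_field = −ΔU = −q(V_B − V_A) = q(V_A − V_B).
At A: distances to the source charges are 0.817 m, 1.46 m, 1.45 m; V_A = Σ kqᵢ/rᵢ = 1.00×10⁵ V.
At B: distances to the source charges are 1.40 m, 0.306 m, 1.43 m; V_B = Σ kqᵢ/rᵢ = 1.61×10⁵ V.
ΔV = V_B − V_A = 6.08×10⁴ V.
W_field = −qΔV = −(2.12×10⁻⁶ C)(6.08×10⁴ V) = -0.129 J.

-0.129 J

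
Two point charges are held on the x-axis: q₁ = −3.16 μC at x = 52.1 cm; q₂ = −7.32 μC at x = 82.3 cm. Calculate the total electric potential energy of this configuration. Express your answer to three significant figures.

The assembly work is the sum of pairwise potential energies, U = Σ_{i<j} kqᵢqⱼ/rᵢⱼ.
Pair separations: r₁₂ = 0.302 m.
U = (0.689) = 0.689 J.

0.689 J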